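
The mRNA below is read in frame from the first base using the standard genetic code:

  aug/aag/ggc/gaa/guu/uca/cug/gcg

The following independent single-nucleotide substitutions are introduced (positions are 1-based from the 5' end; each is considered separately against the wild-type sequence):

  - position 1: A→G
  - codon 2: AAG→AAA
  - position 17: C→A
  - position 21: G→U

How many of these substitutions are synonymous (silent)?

Codon 1: AUG (Met) → GUG (Val) — missense.
Codon 2: AAG (Lys) → AAA (Lys) — synonymous.
Codon 6: UCA (Ser) → UAA (Stop) — nonsense.
Codon 7: CUG (Leu) → CUU (Leu) — synonymous.
Synonymous: 2 of 4.

2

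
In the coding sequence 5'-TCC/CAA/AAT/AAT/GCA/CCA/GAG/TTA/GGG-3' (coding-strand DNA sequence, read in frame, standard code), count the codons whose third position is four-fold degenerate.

Codon 1 TCC (Ser): third position 4-fold.
Codon 2 CAA (Gln): third position 2-fold.
Codon 3 AAT (Asn): third position 2-fold.
Codon 4 AAT (Asn): third position 2-fold.
Codon 5 GCA (Ala): third position 4-fold.
Codon 6 CCA (Pro): third position 4-fold.
Codon 7 GAG (Glu): third position 2-fold.
Codon 8 TTA (Leu): third position 2-fold.
Codon 9 GGG (Gly): third position 4-fold.
Four-fold degenerate third positions: 4.

4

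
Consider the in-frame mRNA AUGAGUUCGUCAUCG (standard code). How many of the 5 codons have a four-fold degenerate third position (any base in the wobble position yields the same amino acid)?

3

Codon 1 AUG (Met): third position 1-fold.
Codon 2 AGU (Ser): third position 2-fold.
Codon 3 UCG (Ser): third position 4-fold.
Codon 4 UCA (Ser): third position 4-fold.
Codon 5 UCG (Ser): third position 4-fold.
Four-fold degenerate third positions: 3.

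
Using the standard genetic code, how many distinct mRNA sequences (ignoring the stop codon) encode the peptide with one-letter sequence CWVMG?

Cys: 2 codons.
Trp: 1 codon.
Val: 4 codons.
Met: 1 codon.
Gly: 4 codons.
2 × 1 × 4 × 1 × 4 = 32.

32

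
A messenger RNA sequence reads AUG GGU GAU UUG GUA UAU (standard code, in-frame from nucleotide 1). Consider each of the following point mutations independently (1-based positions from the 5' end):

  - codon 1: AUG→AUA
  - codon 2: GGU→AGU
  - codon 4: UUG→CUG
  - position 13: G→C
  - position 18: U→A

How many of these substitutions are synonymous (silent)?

Codon 1: AUG (Met) → AUA (Ile) — missense.
Codon 2: GGU (Gly) → AGU (Ser) — missense.
Codon 4: UUG (Leu) → CUG (Leu) — synonymous.
Codon 5: GUA (Val) → CUA (Leu) — missense.
Codon 6: UAU (Tyr) → UAA (Stop) — nonsense.
Synonymous: 1 of 5.

1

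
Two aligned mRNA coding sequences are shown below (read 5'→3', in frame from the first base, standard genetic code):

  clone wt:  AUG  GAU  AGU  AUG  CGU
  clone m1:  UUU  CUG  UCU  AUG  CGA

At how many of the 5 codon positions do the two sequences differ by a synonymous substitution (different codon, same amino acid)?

2

Codon 1: AUG Met / UUU Phe — nonsynonymous.
Codon 2: GAU Asp / CUG Leu — nonsynonymous.
Codon 3: AGU Ser / UCU Ser — synonymous.
Codon 4: AUG Met / AUG Met — identical.
Codon 5: CGU Arg / CGA Arg — synonymous.
Synonymous differences: 2.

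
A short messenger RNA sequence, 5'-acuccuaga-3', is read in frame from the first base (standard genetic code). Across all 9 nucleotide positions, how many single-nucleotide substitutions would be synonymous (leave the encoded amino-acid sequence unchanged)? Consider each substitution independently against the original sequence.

8

Codon 1 (ACU, Thr): 3 synonymous substitutions.
Codon 2 (CCU, Pro): 3 synonymous substitutions.
Codon 3 (AGA, Arg): 2 synonymous substitutions.
Total: 3 + 3 + 2 = 8.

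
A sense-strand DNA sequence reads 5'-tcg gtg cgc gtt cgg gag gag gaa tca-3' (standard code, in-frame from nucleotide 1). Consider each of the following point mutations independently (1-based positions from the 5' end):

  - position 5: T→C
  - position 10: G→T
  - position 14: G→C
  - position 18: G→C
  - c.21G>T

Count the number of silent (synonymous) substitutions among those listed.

0

Codon 2: GTG (Val) → GCG (Ala) — missense.
Codon 4: GTT (Val) → TTT (Phe) — missense.
Codon 5: CGG (Arg) → CCG (Pro) — missense.
Codon 6: GAG (Glu) → GAC (Asp) — missense.
Codon 7: GAG (Glu) → GAT (Asp) — missense.
Synonymous: 0 of 5.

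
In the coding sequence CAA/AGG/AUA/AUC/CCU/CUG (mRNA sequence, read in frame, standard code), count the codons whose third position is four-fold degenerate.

Codon 1 CAA (Gln): third position 2-fold.
Codon 2 AGG (Arg): third position 2-fold.
Codon 3 AUA (Ile): third position 3-fold.
Codon 4 AUC (Ile): third position 3-fold.
Codon 5 CCU (Pro): third position 4-fold.
Codon 6 CUG (Leu): third position 4-fold.
Four-fold degenerate third positions: 2.

2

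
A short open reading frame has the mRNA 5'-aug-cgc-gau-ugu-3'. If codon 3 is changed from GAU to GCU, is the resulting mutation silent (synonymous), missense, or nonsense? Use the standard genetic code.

missense

Position 8 falls in codon 3: GAU → Asp.
After the substitution the codon is GCU → Ala.
Asp ≠ Ala, so this is a missense mutation.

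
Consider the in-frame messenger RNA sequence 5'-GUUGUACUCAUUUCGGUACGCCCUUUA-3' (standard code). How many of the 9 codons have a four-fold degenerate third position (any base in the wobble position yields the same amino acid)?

7

Codon 1 GUU (Val): third position 4-fold.
Codon 2 GUA (Val): third position 4-fold.
Codon 3 CUC (Leu): third position 4-fold.
Codon 4 AUU (Ile): third position 3-fold.
Codon 5 UCG (Ser): third position 4-fold.
Codon 6 GUA (Val): third position 4-fold.
Codon 7 CGC (Arg): third position 4-fold.
Codon 8 CCU (Pro): third position 4-fold.
Codon 9 UUA (Leu): third position 2-fold.
Four-fold degenerate third positions: 7.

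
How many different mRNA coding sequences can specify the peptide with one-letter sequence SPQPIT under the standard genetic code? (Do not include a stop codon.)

2304

Ser: 6 codons.
Pro: 4 codons.
Gln: 2 codons.
Pro: 4 codons.
Ile: 3 codons.
Thr: 4 codons.
6 × 4 × 2 × 4 × 3 × 4 = 2304.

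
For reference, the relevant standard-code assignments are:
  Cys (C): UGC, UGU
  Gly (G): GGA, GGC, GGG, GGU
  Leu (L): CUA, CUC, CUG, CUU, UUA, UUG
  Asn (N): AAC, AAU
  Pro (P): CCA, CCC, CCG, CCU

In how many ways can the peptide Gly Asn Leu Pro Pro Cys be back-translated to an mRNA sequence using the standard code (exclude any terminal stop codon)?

Gly: 4 codons.
Asn: 2 codons.
Leu: 6 codons.
Pro: 4 codons.
Pro: 4 codons.
Cys: 2 codons.
4 × 2 × 6 × 4 × 4 × 2 = 1536.

1536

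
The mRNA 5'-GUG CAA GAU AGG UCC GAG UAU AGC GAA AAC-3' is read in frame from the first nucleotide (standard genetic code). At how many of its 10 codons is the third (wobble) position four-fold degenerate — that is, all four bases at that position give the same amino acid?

Codon 1 GUG (Val): third position 4-fold.
Codon 2 CAA (Gln): third position 2-fold.
Codon 3 GAU (Asp): third position 2-fold.
Codon 4 AGG (Arg): third position 2-fold.
Codon 5 UCC (Ser): third position 4-fold.
Codon 6 GAG (Glu): third position 2-fold.
Codon 7 UAU (Tyr): third position 2-fold.
Codon 8 AGC (Ser): third position 2-fold.
Codon 9 GAA (Glu): third position 2-fold.
Codon 10 AAC (Asn): third position 2-fold.
Four-fold degenerate third positions: 2.

2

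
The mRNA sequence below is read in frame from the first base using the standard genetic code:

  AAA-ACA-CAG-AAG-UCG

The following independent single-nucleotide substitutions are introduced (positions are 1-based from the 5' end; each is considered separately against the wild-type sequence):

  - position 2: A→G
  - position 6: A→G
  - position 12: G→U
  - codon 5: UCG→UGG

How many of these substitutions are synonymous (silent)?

Codon 1: AAA (Lys) → AGA (Arg) — missense.
Codon 2: ACA (Thr) → ACG (Thr) — synonymous.
Codon 4: AAG (Lys) → AAU (Asn) — missense.
Codon 5: UCG (Ser) → UGG (Trp) — missense.
Synonymous: 1 of 4.

1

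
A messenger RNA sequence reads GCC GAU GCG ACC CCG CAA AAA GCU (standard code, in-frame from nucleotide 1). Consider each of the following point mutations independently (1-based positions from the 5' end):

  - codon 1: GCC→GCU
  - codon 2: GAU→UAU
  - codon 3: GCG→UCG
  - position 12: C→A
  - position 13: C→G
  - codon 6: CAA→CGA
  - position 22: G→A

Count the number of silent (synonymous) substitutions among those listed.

2

Codon 1: GCC (Ala) → GCU (Ala) — synonymous.
Codon 2: GAU (Asp) → UAU (Tyr) — missense.
Codon 3: GCG (Ala) → UCG (Ser) — missense.
Codon 4: ACC (Thr) → ACA (Thr) — synonymous.
Codon 5: CCG (Pro) → GCG (Ala) — missense.
Codon 6: CAA (Gln) → CGA (Arg) — missense.
Codon 8: GCU (Ala) → ACU (Thr) — missense.
Synonymous: 2 of 7.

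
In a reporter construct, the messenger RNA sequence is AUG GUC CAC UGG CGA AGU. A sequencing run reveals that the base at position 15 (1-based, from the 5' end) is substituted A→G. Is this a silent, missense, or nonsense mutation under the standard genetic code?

silent

Position 15 falls in codon 5: CGA → Arg.
After the substitution the codon is CGG → Arg.
Both encode Arg, so the change is synonymous.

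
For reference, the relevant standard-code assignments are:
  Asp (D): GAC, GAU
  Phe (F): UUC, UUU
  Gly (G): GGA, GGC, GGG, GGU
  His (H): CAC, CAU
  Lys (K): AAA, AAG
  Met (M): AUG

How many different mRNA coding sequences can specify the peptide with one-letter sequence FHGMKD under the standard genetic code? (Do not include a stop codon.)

Phe: 2 codons.
His: 2 codons.
Gly: 4 codons.
Met: 1 codon.
Lys: 2 codons.
Asp: 2 codons.
2 × 2 × 4 × 1 × 2 × 2 = 64.

64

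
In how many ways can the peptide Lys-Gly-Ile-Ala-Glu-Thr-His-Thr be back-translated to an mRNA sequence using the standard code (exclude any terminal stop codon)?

Lys: 2 codons.
Gly: 4 codons.
Ile: 3 codons.
Ala: 4 codons.
Glu: 2 codons.
Thr: 4 codons.
His: 2 codons.
Thr: 4 codons.
2 × 4 × 3 × 4 × 2 × 4 × 2 × 4 = 6144.

6144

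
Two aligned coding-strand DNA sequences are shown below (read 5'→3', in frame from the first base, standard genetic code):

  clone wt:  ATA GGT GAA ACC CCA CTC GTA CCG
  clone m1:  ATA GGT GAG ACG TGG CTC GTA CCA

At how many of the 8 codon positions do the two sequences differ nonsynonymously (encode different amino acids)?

Codon 1: ATA Ile / ATA Ile — identical.
Codon 2: GGT Gly / GGT Gly — identical.
Codon 3: GAA Glu / GAG Glu — synonymous.
Codon 4: ACC Thr / ACG Thr — synonymous.
Codon 5: CCA Pro / TGG Trp — nonsynonymous.
Codon 6: CTC Leu / CTC Leu — identical.
Codon 7: GTA Val / GTA Val — identical.
Codon 8: CCG Pro / CCA Pro — synonymous.
Nonsynonymous differences: 1.

1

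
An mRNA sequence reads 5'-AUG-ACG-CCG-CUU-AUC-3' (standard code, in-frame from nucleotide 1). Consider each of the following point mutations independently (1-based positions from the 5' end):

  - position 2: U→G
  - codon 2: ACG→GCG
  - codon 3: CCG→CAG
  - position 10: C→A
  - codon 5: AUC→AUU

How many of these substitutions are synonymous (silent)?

1

Codon 1: AUG (Met) → AGG (Arg) — missense.
Codon 2: ACG (Thr) → GCG (Ala) — missense.
Codon 3: CCG (Pro) → CAG (Gln) — missense.
Codon 4: CUU (Leu) → AUU (Ile) — missense.
Codon 5: AUC (Ile) → AUU (Ile) — synonymous.
Synonymous: 1 of 5.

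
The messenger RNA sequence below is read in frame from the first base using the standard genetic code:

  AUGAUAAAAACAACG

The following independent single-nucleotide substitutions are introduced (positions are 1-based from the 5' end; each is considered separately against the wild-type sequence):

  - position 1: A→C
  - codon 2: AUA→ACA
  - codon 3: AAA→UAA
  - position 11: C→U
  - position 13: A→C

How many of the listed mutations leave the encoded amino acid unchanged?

0

Codon 1: AUG (Met) → CUG (Leu) — missense.
Codon 2: AUA (Ile) → ACA (Thr) — missense.
Codon 3: AAA (Lys) → UAA (Stop) — nonsense.
Codon 4: ACA (Thr) → AUA (Ile) — missense.
Codon 5: ACG (Thr) → CCG (Pro) — missense.
Synonymous: 0 of 5.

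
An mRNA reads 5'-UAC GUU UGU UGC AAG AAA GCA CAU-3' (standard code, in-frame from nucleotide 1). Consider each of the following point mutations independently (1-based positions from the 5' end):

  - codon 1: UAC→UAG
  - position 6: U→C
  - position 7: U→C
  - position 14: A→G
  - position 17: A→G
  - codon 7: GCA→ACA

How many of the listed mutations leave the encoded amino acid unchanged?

Codon 1: UAC (Tyr) → UAG (Stop) — nonsense.
Codon 2: GUU (Val) → GUC (Val) — synonymous.
Codon 3: UGU (Cys) → CGU (Arg) — missense.
Codon 5: AAG (Lys) → AGG (Arg) — missense.
Codon 6: AAA (Lys) → AGA (Arg) — missense.
Codon 7: GCA (Ala) → ACA (Thr) — missense.
Synonymous: 1 of 6.

1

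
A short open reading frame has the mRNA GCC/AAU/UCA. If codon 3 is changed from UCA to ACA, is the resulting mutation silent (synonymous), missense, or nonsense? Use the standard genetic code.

Position 7 falls in codon 3: UCA → Ser.
After the substitution the codon is ACA → Thr.
Ser ≠ Thr, so this is a missense mutation.

missense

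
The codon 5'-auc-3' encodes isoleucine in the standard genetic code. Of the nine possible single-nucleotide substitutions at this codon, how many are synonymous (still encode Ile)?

Position 1: none → 0 synonymous.
Position 2: none → 0 synonymous.
Position 3: AUU, AUA → 2 synonymous.
Total: 0 + 0 + 2 = 2.

2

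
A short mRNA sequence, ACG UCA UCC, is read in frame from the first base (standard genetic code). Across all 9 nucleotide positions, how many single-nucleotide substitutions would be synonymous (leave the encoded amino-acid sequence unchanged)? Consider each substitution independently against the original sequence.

Codon 1 (ACG, Thr): 3 synonymous substitutions.
Codon 2 (UCA, Ser): 3 synonymous substitutions.
Codon 3 (UCC, Ser): 3 synonymous substitutions.
Total: 3 + 3 + 3 = 9.

9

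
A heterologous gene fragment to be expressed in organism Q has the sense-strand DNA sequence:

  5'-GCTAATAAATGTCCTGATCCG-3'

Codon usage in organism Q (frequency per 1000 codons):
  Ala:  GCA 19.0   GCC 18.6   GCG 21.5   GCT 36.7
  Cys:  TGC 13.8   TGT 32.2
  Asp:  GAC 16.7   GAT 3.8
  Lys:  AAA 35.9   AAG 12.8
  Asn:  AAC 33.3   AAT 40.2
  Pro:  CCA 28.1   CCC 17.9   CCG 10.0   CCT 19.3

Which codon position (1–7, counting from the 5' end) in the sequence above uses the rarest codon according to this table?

6

Codon 1 GCT (Ala): 36.7 per 1000.
Codon 2 AAT (Asn): 40.2 per 1000.
Codon 3 AAA (Lys): 35.9 per 1000.
Codon 4 TGT (Cys): 32.2 per 1000.
Codon 5 CCT (Pro): 19.3 per 1000.
Codon 6 GAT (Asp): 3.8 per 1000.
Codon 7 CCG (Pro): 10.0 per 1000.
Lowest frequency is 3.8 at codon 6.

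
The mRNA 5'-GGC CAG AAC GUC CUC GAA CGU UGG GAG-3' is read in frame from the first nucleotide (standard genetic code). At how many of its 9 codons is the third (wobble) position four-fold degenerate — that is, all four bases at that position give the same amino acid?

4

Codon 1 GGC (Gly): third position 4-fold.
Codon 2 CAG (Gln): third position 2-fold.
Codon 3 AAC (Asn): third position 2-fold.
Codon 4 GUC (Val): third position 4-fold.
Codon 5 CUC (Leu): third position 4-fold.
Codon 6 GAA (Glu): third position 2-fold.
Codon 7 CGU (Arg): third position 4-fold.
Codon 8 UGG (Trp): third position 1-fold.
Codon 9 GAG (Glu): third position 2-fold.
Four-fold degenerate third positions: 4.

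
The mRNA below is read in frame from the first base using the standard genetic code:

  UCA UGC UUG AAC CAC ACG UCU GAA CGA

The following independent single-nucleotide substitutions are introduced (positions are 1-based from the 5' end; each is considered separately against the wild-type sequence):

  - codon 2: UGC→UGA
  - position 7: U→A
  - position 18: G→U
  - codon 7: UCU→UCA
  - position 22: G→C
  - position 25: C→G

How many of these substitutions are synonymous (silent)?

Codon 2: UGC (Cys) → UGA (Stop) — nonsense.
Codon 3: UUG (Leu) → AUG (Met) — missense.
Codon 6: ACG (Thr) → ACU (Thr) — synonymous.
Codon 7: UCU (Ser) → UCA (Ser) — synonymous.
Codon 8: GAA (Glu) → CAA (Gln) — missense.
Codon 9: CGA (Arg) → GGA (Gly) — missense.
Synonymous: 2 of 6.

2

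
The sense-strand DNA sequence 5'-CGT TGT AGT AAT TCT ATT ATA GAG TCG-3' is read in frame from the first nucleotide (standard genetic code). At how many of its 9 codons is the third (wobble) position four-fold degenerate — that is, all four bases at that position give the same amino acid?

3

Codon 1 CGT (Arg): third position 4-fold.
Codon 2 TGT (Cys): third position 2-fold.
Codon 3 AGT (Ser): third position 2-fold.
Codon 4 AAT (Asn): third position 2-fold.
Codon 5 TCT (Ser): third position 4-fold.
Codon 6 ATT (Ile): third position 3-fold.
Codon 7 ATA (Ile): third position 3-fold.
Codon 8 GAG (Glu): third position 2-fold.
Codon 9 TCG (Ser): third position 4-fold.
Four-fold degenerate third positions: 3.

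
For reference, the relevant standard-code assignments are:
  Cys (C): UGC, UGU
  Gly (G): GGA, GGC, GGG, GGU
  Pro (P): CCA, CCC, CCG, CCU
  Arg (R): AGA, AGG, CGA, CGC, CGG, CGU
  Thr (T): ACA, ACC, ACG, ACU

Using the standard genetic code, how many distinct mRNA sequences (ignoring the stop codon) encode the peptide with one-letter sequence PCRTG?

Pro: 4 codons.
Cys: 2 codons.
Arg: 6 codons.
Thr: 4 codons.
Gly: 4 codons.
4 × 2 × 6 × 4 × 4 = 768.

768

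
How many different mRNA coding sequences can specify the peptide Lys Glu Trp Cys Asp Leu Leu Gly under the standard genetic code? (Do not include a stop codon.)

2304

Lys: 2 codons.
Glu: 2 codons.
Trp: 1 codon.
Cys: 2 codons.
Asp: 2 codons.
Leu: 6 codons.
Leu: 6 codons.
Gly: 4 codons.
2 × 2 × 1 × 2 × 2 × 6 × 6 × 4 = 2304.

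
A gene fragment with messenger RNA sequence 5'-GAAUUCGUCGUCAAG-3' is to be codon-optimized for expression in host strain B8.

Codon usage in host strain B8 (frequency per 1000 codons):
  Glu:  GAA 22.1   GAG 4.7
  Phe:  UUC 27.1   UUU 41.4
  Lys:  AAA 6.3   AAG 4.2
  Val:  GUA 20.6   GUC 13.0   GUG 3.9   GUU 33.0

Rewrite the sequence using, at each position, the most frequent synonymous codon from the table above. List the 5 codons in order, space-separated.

GAA UUU GUU GUU AAA

Codon 1 (Glu): best is GAA at 22.1.
Codon 2 (Phe): best is UUU at 41.4.
Codon 3 (Val): best is GUU at 33.0.
Codon 4 (Val): best is GUU at 33.0.
Codon 5 (Lys): best is AAA at 6.3.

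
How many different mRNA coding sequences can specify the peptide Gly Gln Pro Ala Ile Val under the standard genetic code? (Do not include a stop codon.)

Gly: 4 codons.
Gln: 2 codons.
Pro: 4 codons.
Ala: 4 codons.
Ile: 3 codons.
Val: 4 codons.
4 × 2 × 4 × 4 × 3 × 4 = 1536.

1536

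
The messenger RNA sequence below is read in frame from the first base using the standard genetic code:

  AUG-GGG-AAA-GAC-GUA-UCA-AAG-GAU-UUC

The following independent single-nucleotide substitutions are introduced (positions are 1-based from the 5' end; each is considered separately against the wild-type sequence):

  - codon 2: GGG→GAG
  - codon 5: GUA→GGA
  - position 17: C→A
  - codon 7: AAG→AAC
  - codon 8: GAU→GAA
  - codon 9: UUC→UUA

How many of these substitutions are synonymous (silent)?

Codon 2: GGG (Gly) → GAG (Glu) — missense.
Codon 5: GUA (Val) → GGA (Gly) — missense.
Codon 6: UCA (Ser) → UAA (Stop) — nonsense.
Codon 7: AAG (Lys) → AAC (Asn) — missense.
Codon 8: GAU (Asp) → GAA (Glu) — missense.
Codon 9: UUC (Phe) → UUA (Leu) — missense.
Synonymous: 0 of 6.

0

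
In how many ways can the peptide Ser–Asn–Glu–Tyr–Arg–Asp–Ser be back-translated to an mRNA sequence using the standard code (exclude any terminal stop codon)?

3456

Ser: 6 codons.
Asn: 2 codons.
Glu: 2 codons.
Tyr: 2 codons.
Arg: 6 codons.
Asp: 2 codons.
Ser: 6 codons.
6 × 2 × 2 × 2 × 6 × 2 × 6 = 3456.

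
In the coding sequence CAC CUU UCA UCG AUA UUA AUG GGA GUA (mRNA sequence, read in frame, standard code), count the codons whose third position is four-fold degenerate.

5

Codon 1 CAC (His): third position 2-fold.
Codon 2 CUU (Leu): third position 4-fold.
Codon 3 UCA (Ser): third position 4-fold.
Codon 4 UCG (Ser): third position 4-fold.
Codon 5 AUA (Ile): third position 3-fold.
Codon 6 UUA (Leu): third position 2-fold.
Codon 7 AUG (Met): third position 1-fold.
Codon 8 GGA (Gly): third position 4-fold.
Codon 9 GUA (Val): third position 4-fold.
Four-fold degenerate third positions: 5.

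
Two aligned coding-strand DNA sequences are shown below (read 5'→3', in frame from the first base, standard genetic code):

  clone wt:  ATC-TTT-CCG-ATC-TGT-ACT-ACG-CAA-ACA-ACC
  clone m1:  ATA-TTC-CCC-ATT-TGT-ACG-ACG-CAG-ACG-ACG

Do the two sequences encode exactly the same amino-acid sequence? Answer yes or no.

yes

Codon 1: ATC Ile / ATA Ile — synonymous.
Codon 2: TTT Phe / TTC Phe — synonymous.
Codon 3: CCG Pro / CCC Pro — synonymous.
Codon 4: ATC Ile / ATT Ile — synonymous.
Codon 5: TGT Cys / TGT Cys — identical.
Codon 6: ACT Thr / ACG Thr — synonymous.
Codon 7: ACG Thr / ACG Thr — identical.
Codon 8: CAA Gln / CAG Gln — synonymous.
Codon 9: ACA Thr / ACG Thr — synonymous.
Codon 10: ACC Thr / ACG Thr — synonymous.
Nonsynonymous differences: 0 → same protein.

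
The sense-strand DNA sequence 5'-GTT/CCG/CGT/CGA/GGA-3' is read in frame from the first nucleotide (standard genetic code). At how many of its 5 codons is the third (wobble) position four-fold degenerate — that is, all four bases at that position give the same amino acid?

Codon 1 GTT (Val): third position 4-fold.
Codon 2 CCG (Pro): third position 4-fold.
Codon 3 CGT (Arg): third position 4-fold.
Codon 4 CGA (Arg): third position 4-fold.
Codon 5 GGA (Gly): third position 4-fold.
Four-fold degenerate third positions: 5.

5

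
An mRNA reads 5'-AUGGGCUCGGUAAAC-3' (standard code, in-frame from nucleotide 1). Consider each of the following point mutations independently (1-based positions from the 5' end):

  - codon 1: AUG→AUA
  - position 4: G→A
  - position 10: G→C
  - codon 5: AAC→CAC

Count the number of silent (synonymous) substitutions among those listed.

0

Codon 1: AUG (Met) → AUA (Ile) — missense.
Codon 2: GGC (Gly) → AGC (Ser) — missense.
Codon 4: GUA (Val) → CUA (Leu) — missense.
Codon 5: AAC (Asn) → CAC (His) — missense.
Synonymous: 0 of 4.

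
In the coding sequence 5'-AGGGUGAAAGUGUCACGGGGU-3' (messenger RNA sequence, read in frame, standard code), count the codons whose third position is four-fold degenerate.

Codon 1 AGG (Arg): third position 2-fold.
Codon 2 GUG (Val): third position 4-fold.
Codon 3 AAA (Lys): third position 2-fold.
Codon 4 GUG (Val): third position 4-fold.
Codon 5 UCA (Ser): third position 4-fold.
Codon 6 CGG (Arg): third position 4-fold.
Codon 7 GGU (Gly): third position 4-fold.
Four-fold degenerate third positions: 5.

5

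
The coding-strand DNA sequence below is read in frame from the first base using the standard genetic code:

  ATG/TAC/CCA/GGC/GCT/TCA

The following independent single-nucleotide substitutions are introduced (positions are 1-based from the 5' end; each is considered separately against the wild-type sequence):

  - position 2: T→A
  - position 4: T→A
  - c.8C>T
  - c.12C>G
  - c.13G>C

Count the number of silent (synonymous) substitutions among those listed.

Codon 1: ATG (Met) → AAG (Lys) — missense.
Codon 2: TAC (Tyr) → AAC (Asn) — missense.
Codon 3: CCA (Pro) → CTA (Leu) — missense.
Codon 4: GGC (Gly) → GGG (Gly) — synonymous.
Codon 5: GCT (Ala) → CCT (Pro) — missense.
Synonymous: 1 of 5.

1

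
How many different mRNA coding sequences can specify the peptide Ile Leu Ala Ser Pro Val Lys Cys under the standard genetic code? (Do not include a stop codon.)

Ile: 3 codons.
Leu: 6 codons.
Ala: 4 codons.
Ser: 6 codons.
Pro: 4 codons.
Val: 4 codons.
Lys: 2 codons.
Cys: 2 codons.
3 × 6 × 4 × 6 × 4 × 4 × 2 × 2 = 27648.

27648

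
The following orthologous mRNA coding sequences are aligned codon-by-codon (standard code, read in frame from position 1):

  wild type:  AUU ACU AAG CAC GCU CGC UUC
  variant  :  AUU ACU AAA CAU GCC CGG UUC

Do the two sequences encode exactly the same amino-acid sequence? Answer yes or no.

Codon 1: AUU Ile / AUU Ile — identical.
Codon 2: ACU Thr / ACU Thr — identical.
Codon 3: AAG Lys / AAA Lys — synonymous.
Codon 4: CAC His / CAU His — synonymous.
Codon 5: GCU Ala / GCC Ala — synonymous.
Codon 6: CGC Arg / CGG Arg — synonymous.
Codon 7: UUC Phe / UUC Phe — identical.
Nonsynonymous differences: 0 → same protein.

yes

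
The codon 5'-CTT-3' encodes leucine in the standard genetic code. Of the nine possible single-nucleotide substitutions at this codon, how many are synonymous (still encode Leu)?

Position 1: none → 0 synonymous.
Position 2: none → 0 synonymous.
Position 3: CTC, CTA, CTG → 3 synonymous.
Total: 0 + 0 + 3 = 3.

3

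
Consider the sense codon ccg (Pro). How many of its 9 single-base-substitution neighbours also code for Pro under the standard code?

3

Position 1: none → 0 synonymous.
Position 2: none → 0 synonymous.
Position 3: CCU, CCC, CCA → 3 synonymous.
Total: 0 + 0 + 3 = 3.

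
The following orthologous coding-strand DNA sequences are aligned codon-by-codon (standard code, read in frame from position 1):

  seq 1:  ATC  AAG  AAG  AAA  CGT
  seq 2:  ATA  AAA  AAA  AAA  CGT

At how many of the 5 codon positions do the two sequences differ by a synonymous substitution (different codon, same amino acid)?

3

Codon 1: ATC Ile / ATA Ile — synonymous.
Codon 2: AAG Lys / AAA Lys — synonymous.
Codon 3: AAG Lys / AAA Lys — synonymous.
Codon 4: AAA Lys / AAA Lys — identical.
Codon 5: CGT Arg / CGT Arg — identical.
Synonymous differences: 3.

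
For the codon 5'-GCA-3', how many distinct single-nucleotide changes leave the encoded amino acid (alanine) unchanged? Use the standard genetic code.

3

Position 1: none → 0 synonymous.
Position 2: none → 0 synonymous.
Position 3: GCU, GCC, GCG → 3 synonymous.
Total: 0 + 0 + 3 = 3.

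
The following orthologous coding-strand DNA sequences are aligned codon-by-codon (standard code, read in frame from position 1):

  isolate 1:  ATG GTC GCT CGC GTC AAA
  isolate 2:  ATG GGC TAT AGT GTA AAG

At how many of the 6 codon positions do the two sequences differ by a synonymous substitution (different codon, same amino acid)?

Codon 1: ATG Met / ATG Met — identical.
Codon 2: GTC Val / GGC Gly — nonsynonymous.
Codon 3: GCT Ala / TAT Tyr — nonsynonymous.
Codon 4: CGC Arg / AGT Ser — nonsynonymous.
Codon 5: GTC Val / GTA Val — synonymous.
Codon 6: AAA Lys / AAG Lys — synonymous.
Synonymous differences: 2.

2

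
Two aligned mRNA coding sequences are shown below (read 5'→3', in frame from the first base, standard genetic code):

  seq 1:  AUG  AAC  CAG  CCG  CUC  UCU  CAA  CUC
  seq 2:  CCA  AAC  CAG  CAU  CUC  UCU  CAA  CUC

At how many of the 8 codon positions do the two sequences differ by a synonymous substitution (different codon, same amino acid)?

Codon 1: AUG Met / CCA Pro — nonsynonymous.
Codon 2: AAC Asn / AAC Asn — identical.
Codon 3: CAG Gln / CAG Gln — identical.
Codon 4: CCG Pro / CAU His — nonsynonymous.
Codon 5: CUC Leu / CUC Leu — identical.
Codon 6: UCU Ser / UCU Ser — identical.
Codon 7: CAA Gln / CAA Gln — identical.
Codon 8: CUC Leu / CUC Leu — identical.
Synonymous differences: 0.

0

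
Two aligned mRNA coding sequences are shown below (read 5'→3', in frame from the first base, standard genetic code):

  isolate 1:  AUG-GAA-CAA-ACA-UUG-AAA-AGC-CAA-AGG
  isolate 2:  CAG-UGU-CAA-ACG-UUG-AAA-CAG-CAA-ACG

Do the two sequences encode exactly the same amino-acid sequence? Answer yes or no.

no

Codon 1: AUG Met / CAG Gln — nonsynonymous.
Codon 2: GAA Glu / UGU Cys — nonsynonymous.
Codon 3: CAA Gln / CAA Gln — identical.
Codon 4: ACA Thr / ACG Thr — synonymous.
Codon 5: UUG Leu / UUG Leu — identical.
Codon 6: AAA Lys / AAA Lys — identical.
Codon 7: AGC Ser / CAG Gln — nonsynonymous.
Codon 8: CAA Gln / CAA Gln — identical.
Codon 9: AGG Arg / ACG Thr — nonsynonymous.
Nonsynonymous differences: 4 → different protein.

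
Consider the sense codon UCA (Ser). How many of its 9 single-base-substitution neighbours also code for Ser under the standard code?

3

Position 1: none → 0 synonymous.
Position 2: none → 0 synonymous.
Position 3: UCU, UCC, UCG → 3 synonymous.
Total: 0 + 0 + 3 = 3.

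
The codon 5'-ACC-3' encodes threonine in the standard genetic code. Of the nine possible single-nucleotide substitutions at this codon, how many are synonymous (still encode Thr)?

Position 1: none → 0 synonymous.
Position 2: none → 0 synonymous.
Position 3: ACU, ACA, ACG → 3 synonymous.
Total: 0 + 0 + 3 = 3.

3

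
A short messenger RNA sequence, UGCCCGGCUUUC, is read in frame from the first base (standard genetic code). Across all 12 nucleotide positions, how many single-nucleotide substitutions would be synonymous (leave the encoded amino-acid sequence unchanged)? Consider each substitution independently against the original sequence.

Codon 1 (UGC, Cys): 1 synonymous substitution.
Codon 2 (CCG, Pro): 3 synonymous substitutions.
Codon 3 (GCU, Ala): 3 synonymous substitutions.
Codon 4 (UUC, Phe): 1 synonymous substitution.
Total: 1 + 3 + 3 + 1 = 8.

8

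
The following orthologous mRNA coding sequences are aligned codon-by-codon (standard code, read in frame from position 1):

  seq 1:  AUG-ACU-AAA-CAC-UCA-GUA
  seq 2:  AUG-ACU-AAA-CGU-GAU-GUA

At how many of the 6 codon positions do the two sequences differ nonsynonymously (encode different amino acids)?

2

Codon 1: AUG Met / AUG Met — identical.
Codon 2: ACU Thr / ACU Thr — identical.
Codon 3: AAA Lys / AAA Lys — identical.
Codon 4: CAC His / CGU Arg — nonsynonymous.
Codon 5: UCA Ser / GAU Asp — nonsynonymous.
Codon 6: GUA Val / GUA Val — identical.
Nonsynonymous differences: 2.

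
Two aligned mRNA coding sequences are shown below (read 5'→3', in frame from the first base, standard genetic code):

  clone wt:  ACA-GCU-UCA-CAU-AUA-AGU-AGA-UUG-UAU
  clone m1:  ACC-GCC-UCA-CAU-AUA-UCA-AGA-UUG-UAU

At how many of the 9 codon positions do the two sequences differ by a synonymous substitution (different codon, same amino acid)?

Codon 1: ACA Thr / ACC Thr — synonymous.
Codon 2: GCU Ala / GCC Ala — synonymous.
Codon 3: UCA Ser / UCA Ser — identical.
Codon 4: CAU His / CAU His — identical.
Codon 5: AUA Ile / AUA Ile — identical.
Codon 6: AGU Ser / UCA Ser — synonymous.
Codon 7: AGA Arg / AGA Arg — identical.
Codon 8: UUG Leu / UUG Leu — identical.
Codon 9: UAU Tyr / UAU Tyr — identical.
Synonymous differences: 3.

3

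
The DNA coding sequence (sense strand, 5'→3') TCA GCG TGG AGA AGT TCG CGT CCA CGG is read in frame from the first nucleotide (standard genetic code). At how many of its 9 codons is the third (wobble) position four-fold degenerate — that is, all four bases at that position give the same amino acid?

6

Codon 1 TCA (Ser): third position 4-fold.
Codon 2 GCG (Ala): third position 4-fold.
Codon 3 TGG (Trp): third position 1-fold.
Codon 4 AGA (Arg): third position 2-fold.
Codon 5 AGT (Ser): third position 2-fold.
Codon 6 TCG (Ser): third position 4-fold.
Codon 7 CGT (Arg): third position 4-fold.
Codon 8 CCA (Pro): third position 4-fold.
Codon 9 CGG (Arg): third position 4-fold.
Four-fold degenerate third positions: 6.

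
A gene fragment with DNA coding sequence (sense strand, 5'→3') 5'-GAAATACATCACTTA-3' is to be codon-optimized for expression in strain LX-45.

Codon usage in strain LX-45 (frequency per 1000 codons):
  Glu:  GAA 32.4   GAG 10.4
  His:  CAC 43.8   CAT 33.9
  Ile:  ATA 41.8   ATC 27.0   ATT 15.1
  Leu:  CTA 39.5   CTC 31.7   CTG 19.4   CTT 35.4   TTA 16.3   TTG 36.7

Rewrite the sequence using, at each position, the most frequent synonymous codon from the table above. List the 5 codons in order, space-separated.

Codon 1 (Glu): best is GAA at 32.4.
Codon 2 (Ile): best is ATA at 41.8.
Codon 3 (His): best is CAC at 43.8.
Codon 4 (His): best is CAC at 43.8.
Codon 5 (Leu): best is CTA at 39.5.

GAA ATA CAC CAC CTA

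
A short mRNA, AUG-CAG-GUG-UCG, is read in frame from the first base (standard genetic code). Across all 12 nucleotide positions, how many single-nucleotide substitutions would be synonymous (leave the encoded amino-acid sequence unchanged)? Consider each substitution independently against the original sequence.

Codon 1 (AUG, Met): 0 synonymous substitutions.
Codon 2 (CAG, Gln): 1 synonymous substitution.
Codon 3 (GUG, Val): 3 synonymous substitutions.
Codon 4 (UCG, Ser): 3 synonymous substitutions.
Total: 0 + 1 + 3 + 3 = 7.

7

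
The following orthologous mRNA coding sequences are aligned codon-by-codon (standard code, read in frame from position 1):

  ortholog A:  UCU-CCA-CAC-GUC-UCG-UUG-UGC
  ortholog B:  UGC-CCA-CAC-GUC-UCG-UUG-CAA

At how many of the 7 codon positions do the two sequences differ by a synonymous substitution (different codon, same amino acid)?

0

Codon 1: UCU Ser / UGC Cys — nonsynonymous.
Codon 2: CCA Pro / CCA Pro — identical.
Codon 3: CAC His / CAC His — identical.
Codon 4: GUC Val / GUC Val — identical.
Codon 5: UCG Ser / UCG Ser — identical.
Codon 6: UUG Leu / UUG Leu — identical.
Codon 7: UGC Cys / CAA Gln — nonsynonymous.
Synonymous differences: 0.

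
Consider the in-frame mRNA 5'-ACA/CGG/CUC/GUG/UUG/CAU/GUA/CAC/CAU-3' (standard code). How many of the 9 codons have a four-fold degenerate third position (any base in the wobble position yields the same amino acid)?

Codon 1 ACA (Thr): third position 4-fold.
Codon 2 CGG (Arg): third position 4-fold.
Codon 3 CUC (Leu): third position 4-fold.
Codon 4 GUG (Val): third position 4-fold.
Codon 5 UUG (Leu): third position 2-fold.
Codon 6 CAU (His): third position 2-fold.
Codon 7 GUA (Val): third position 4-fold.
Codon 8 CAC (His): third position 2-fold.
Codon 9 CAU (His): third position 2-fold.
Four-fold degenerate third positions: 5.

5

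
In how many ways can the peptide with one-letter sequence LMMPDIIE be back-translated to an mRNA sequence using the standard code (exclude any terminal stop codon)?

Leu: 6 codons.
Met: 1 codon.
Met: 1 codon.
Pro: 4 codons.
Asp: 2 codons.
Ile: 3 codons.
Ile: 3 codons.
Glu: 2 codons.
6 × 1 × 1 × 4 × 2 × 3 × 3 × 2 = 864.

864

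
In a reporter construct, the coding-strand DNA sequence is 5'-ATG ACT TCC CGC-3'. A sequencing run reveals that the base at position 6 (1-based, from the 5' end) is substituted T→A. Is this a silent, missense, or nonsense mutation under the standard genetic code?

silent

Position 6 falls in codon 2: ACT → Thr.
After the substitution the codon is ACA → Thr.
Both encode Thr, so the change is synonymous.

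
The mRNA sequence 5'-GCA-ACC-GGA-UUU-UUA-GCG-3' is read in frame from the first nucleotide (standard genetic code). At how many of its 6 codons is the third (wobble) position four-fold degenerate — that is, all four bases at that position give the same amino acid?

Codon 1 GCA (Ala): third position 4-fold.
Codon 2 ACC (Thr): third position 4-fold.
Codon 3 GGA (Gly): third position 4-fold.
Codon 4 UUU (Phe): third position 2-fold.
Codon 5 UUA (Leu): third position 2-fold.
Codon 6 GCG (Ala): third position 4-fold.
Four-fold degenerate third positions: 4.

4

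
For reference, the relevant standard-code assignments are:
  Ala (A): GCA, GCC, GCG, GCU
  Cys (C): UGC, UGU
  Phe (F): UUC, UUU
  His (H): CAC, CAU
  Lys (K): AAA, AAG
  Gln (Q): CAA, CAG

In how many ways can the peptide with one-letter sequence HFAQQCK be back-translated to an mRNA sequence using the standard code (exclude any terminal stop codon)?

His: 2 codons.
Phe: 2 codons.
Ala: 4 codons.
Gln: 2 codons.
Gln: 2 codons.
Cys: 2 codons.
Lys: 2 codons.
2 × 2 × 4 × 2 × 2 × 2 × 2 = 256.

256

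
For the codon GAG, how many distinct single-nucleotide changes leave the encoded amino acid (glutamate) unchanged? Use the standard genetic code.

1

Position 1: none → 0 synonymous.
Position 2: none → 0 synonymous.
Position 3: GAA → 1 synonymous.
Total: 0 + 0 + 1 = 1.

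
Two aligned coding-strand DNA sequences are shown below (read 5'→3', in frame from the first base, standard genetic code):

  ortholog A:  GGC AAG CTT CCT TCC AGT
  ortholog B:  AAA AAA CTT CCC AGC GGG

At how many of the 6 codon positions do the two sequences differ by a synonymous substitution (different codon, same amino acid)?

Codon 1: GGC Gly / AAA Lys — nonsynonymous.
Codon 2: AAG Lys / AAA Lys — synonymous.
Codon 3: CTT Leu / CTT Leu — identical.
Codon 4: CCT Pro / CCC Pro — synonymous.
Codon 5: TCC Ser / AGC Ser — synonymous.
Codon 6: AGT Ser / GGG Gly — nonsynonymous.
Synonymous differences: 3.

3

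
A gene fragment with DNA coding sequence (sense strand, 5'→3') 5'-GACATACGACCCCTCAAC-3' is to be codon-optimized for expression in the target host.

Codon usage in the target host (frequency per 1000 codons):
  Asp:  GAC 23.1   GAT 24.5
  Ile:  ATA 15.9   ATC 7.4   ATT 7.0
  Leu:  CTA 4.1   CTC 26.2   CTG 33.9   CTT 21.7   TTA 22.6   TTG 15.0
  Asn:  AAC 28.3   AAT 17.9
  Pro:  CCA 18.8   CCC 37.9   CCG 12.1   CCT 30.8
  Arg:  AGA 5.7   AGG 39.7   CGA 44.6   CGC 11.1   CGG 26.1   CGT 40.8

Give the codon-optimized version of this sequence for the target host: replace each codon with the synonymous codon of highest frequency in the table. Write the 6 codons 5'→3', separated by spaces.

GAT ATA CGA CCC CTG AAC

Codon 1 (Asp): best is GAT at 24.5.
Codon 2 (Ile): best is ATA at 15.9.
Codon 3 (Arg): best is CGA at 44.6.
Codon 4 (Pro): best is CCC at 37.9.
Codon 5 (Leu): best is CTG at 33.9.
Codon 6 (Asn): best is AAC at 28.3.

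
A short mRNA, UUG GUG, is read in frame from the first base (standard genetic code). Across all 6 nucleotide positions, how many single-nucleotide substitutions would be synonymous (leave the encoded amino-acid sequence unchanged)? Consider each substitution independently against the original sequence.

Codon 1 (UUG, Leu): 2 synonymous substitutions.
Codon 2 (GUG, Val): 3 synonymous substitutions.
Total: 2 + 3 = 5.

5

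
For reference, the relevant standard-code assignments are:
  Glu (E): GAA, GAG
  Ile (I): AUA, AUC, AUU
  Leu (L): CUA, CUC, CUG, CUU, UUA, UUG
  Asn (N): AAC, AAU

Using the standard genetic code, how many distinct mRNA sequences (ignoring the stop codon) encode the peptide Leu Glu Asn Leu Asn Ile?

864

Leu: 6 codons.
Glu: 2 codons.
Asn: 2 codons.
Leu: 6 codons.
Asn: 2 codons.
Ile: 3 codons.
6 × 2 × 2 × 6 × 2 × 3 = 864.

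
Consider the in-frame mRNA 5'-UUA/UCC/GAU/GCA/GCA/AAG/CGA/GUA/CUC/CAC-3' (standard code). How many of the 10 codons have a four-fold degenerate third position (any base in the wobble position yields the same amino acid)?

6

Codon 1 UUA (Leu): third position 2-fold.
Codon 2 UCC (Ser): third position 4-fold.
Codon 3 GAU (Asp): third position 2-fold.
Codon 4 GCA (Ala): third position 4-fold.
Codon 5 GCA (Ala): third position 4-fold.
Codon 6 AAG (Lys): third position 2-fold.
Codon 7 CGA (Arg): third position 4-fold.
Codon 8 GUA (Val): third position 4-fold.
Codon 9 CUC (Leu): third position 4-fold.
Codon 10 CAC (His): third position 2-fold.
Four-fold degenerate third positions: 6.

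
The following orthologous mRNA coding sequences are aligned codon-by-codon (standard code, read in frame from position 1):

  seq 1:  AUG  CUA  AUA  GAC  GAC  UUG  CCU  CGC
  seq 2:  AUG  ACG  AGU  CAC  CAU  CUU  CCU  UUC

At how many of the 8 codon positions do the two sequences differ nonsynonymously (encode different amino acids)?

Codon 1: AUG Met / AUG Met — identical.
Codon 2: CUA Leu / ACG Thr — nonsynonymous.
Codon 3: AUA Ile / AGU Ser — nonsynonymous.
Codon 4: GAC Asp / CAC His — nonsynonymous.
Codon 5: GAC Asp / CAU His — nonsynonymous.
Codon 6: UUG Leu / CUU Leu — synonymous.
Codon 7: CCU Pro / CCU Pro — identical.
Codon 8: CGC Arg / UUC Phe — nonsynonymous.
Nonsynonymous differences: 5.

5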